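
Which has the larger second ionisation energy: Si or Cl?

IE_2 is the cost of taking one more electron from the +1 cation: Si⁺ still has 3 valence electrons; Cl⁺ still has 6 valence electrons.
All are still removing valence electrons, so compare the +1 ions as you would atoms: IE_2 generally rises across a period (higher Z_eff) and falls down a group (larger shell), subject to the usual subshell exceptions.
Valence configurations: Si⁺ [Ne]3s²3p¹, Cl⁺ [Ne]3s²3p⁴.
Approximate IE_2 values (kJ/mol): Si 1577, Cl 2298.
Overall IE_2 order: Si < Cl.

Cl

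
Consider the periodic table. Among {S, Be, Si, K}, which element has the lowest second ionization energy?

Consider each +1 ion: S⁺ still has 5 valence electrons; Be⁺ still has 1 valence electron; Si⁺ still has 3 valence electrons; K⁺ is the bare [Ar] core.
Breaking into a closed-shell core is much more expensive than removing a leftover valence electron — K has the largest IE_2 here.
Valence configurations: S⁺ [Ne]3s²3p³, Be⁺ [He]2s¹, Si⁺ [Ne]3s²3p¹.
The numbers (kJ/mol): S 2252, Be 1757, Si 1577, K 3052.
Overall IE_2 order: Si < Be < S < K.

Si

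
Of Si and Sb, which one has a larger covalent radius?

Sb

Si is in period 3, group 14; Sb is in period 5, group 15.
Moving right in a period, electrons are added to the same shell under a stronger nuclear pull, so atoms get smaller; moving down, a new shell is opened and atoms get larger.
Here both period and group differ, so the two effects have to be weighed against each other.
Sb > Si: the two effects oppose for this pair; the down-group effect wins (140 vs 116 pm).
Tabulated atomic radius (pm): Si 116, Sb 140.
So Sb has the larger covalent radius (Sb > Si).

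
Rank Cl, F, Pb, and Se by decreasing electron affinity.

Cl > F > Se > Pb

F is in period 2, group 17; Cl is in period 3, group 17; Se is in period 4, group 16; Pb is in period 6, group 14.
Electron affinity generally becomes more exothermic across a period toward the halogens and less exothermic down a group.
Here both period and group differ, so the two effects have to be weighed against each other.
Se > Pb: both effects reinforce here, so Se is clearly the higher of the two.
F > Se: both effects reinforce here, so F is clearly the higher of the two.
Cl > F: this pair runs against the simple trend — see the exception note.
Note the exception: Cl has a higher electron affinity than F, contrary to the simple trend — F's small 2p subshell makes the incoming electron feel strong e⁻–e⁻ repulsion, so Cl actually releases more energy on gaining an electron.
For reference (kJ/mol): F 328, Cl 349, Se 195, Pb 35.
So from highest to lowest: Cl > F > Se > Pb.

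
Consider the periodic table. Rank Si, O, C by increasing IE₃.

Si < C < O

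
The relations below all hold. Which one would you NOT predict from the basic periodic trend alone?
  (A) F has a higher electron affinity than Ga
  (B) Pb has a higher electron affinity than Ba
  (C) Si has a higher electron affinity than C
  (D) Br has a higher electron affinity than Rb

(C)

The general trend: electron affinity increases across a period and decreases down a group.
(A) F (period 2, group 17) vs Ga (period 4, group 13): the stated order agrees with the simple trend.
(B) Pb (period 6, group 14) vs Ba (period 6, group 2): the stated order agrees with the simple trend.
(C) Si (period 3, group 14) vs C (period 2, group 14): the stated order contradicts the simple trend.
(D) Br (period 4, group 17) vs Rb (period 5, group 1): the stated order agrees with the simple trend.
The exception is (C): Si's larger, more diffuse 3p orbitals accept an added electron slightly more readily than C's compact 2p.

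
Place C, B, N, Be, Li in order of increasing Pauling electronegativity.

Li is in period 2, group 1; Be is in period 2, group 2; B is in period 2, group 13; C is in period 2, group 14; N is in period 2, group 15.
Smaller atoms with higher effective nuclear charge are more electronegative.
All lie in period 2, so electronegativity increases left to right.
So from lowest to highest: Li < Be < B < C < N.

Li, Be, B, C, N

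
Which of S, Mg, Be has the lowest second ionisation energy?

Mg

After 1 electron has been removed, what remains? S⁺ still has 5 valence electrons; Mg⁺ still has 1 valence electron; Be⁺ still has 1 valence electron.
All are still removing valence electrons, so compare the +1 ions as you would atoms: IE_2 generally rises across a period (higher Z_eff) and falls down a group (larger shell), subject to the usual subshell exceptions.
Valence configurations: S⁺ [Ne]3s²3p³, Mg⁺ [Ne]3s¹, Be⁺ [He]2s¹.
The numbers (kJ/mol): S 2252, Mg 1451, Be 1757.
So the second ionization energies run Mg < Be < S.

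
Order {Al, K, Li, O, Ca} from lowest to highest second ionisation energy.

Ca < Al < K < O < Li

After 1 electron has been removed, what remains? Al⁺ still has 2 valence electrons; K⁺ is the bare [Ar] core; Li⁺ is the bare [He] core; O⁺ still has 5 valence electrons; Ca⁺ still has 1 valence electron.
Usually core removal costs more than valence removal, but here the competition is close: a tightly held n=2 valence electron can cost more to remove than an n=3 core electron, so the actual values have to decide it.
Valence configurations: Al⁺ [Ne]3s², O⁺ [He]2s²2p³, Ca⁺ [Ar]4s¹.
The numbers (kJ/mol): Al 1817, K 3052, Li 7298, O 3388, Ca 1145.
So the second ionization energies run Ca < Al < K < O < Li.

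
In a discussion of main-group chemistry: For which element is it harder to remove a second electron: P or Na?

The second ionization energy removes an electron from the +1 ion. For each element: P⁺ still has 4 valence electrons; Na⁺ is the bare [Ne] core.
Pulling an electron out of a noble-gas core costs far more than removing a remaining valence electron, so Na sits at the high end of IE_2.
Tabulated IE_2 (kJ/mol): P 1907, Na 4562.
So the second ionization energies run P < Na.

Na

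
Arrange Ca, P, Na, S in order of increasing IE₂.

After 1 electron has been removed, what remains? Ca⁺ still has 1 valence electron; P⁺ still has 4 valence electrons; Na⁺ is the bare [Ne] core; S⁺ still has 5 valence electrons.
Pulling an electron out of a noble-gas core costs far more than removing a remaining valence electron, so Na sits at the high end of IE_2.
Valence configurations: Ca⁺ [Ar]4s¹, P⁺ [Ne]3s²3p², S⁺ [Ne]3s²3p³.
Tabulated IE_2 (kJ/mol): Ca 1145, P 1907, Na 4562, S 2252.
Overall IE_2 order: Ca < P < S < Na.

Ca, P, S, Na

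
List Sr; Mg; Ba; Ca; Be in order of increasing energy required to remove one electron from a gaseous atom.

Removing the outermost electron gets harder across a period and easier down a group.
All are in group 2, so first ionization energy increases up the group.
So from lowest to highest: Ba < Sr < Ca < Mg < Be.

Ba < Sr < Ca < Mg < Be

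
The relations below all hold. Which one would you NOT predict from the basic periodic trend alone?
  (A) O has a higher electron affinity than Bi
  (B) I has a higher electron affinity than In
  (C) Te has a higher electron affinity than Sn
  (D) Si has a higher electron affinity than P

(D)

The general trend: electron affinity increases across a period and decreases down a group.
(A) O (period 2, group 16) vs Bi (period 6, group 15): the stated order agrees with the simple trend.
(B) I (period 5, group 17) vs In (period 5, group 13): the stated order agrees with the simple trend.
(C) Te (period 5, group 16) vs Sn (period 5, group 14): the stated order agrees with the simple trend.
(D) Si (period 3, group 14) vs P (period 3, group 15): the stated order contradicts the simple trend.
The exception is (D): adding an electron to P's half-filled 3p³ is unfavourable, so Si (3p²) has the more exothermic EA.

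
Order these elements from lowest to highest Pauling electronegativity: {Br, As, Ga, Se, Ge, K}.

K < Ga < Ge < As < Se < Br

K is in period 4, group 1; Ga is in period 4, group 13; Ge is in period 4, group 14; As is in period 4, group 15; Se is in period 4, group 16; Br is in period 4, group 17.
Electronegativity increases across a period and decreases down a group, tracking effective nuclear charge and atomic size.
All lie in period 4, so electronegativity increases left to right.
So from lowest to highest: K < Ga < Ge < As < Se < Br.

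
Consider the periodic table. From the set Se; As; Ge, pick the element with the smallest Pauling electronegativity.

Ge

Ge is in period 4, group 14; As is in period 4, group 15; Se is in period 4, group 16.
Smaller atoms with higher effective nuclear charge are more electronegative.
All lie in period 4, so electronegativity increases left to right.
The smallest Pauling electronegativity among these belongs to Ge.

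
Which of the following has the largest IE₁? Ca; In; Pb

Pb

Ca is in period 4, group 2; In is in period 5, group 13; Pb is in period 6, group 14.
First ionization energy rises across a period (greater Z_eff holds electrons more tightly) and falls down a group (valence electrons are farther from the nucleus).
These sit on a diagonal, where the across-period and down-group effects partly cancel.
Ca > In: period and group pull opposite ways; the down-group shift dominates (590 vs 558 kJ/mol).
Pb > Ca: period and group pull opposite ways; the across-period shift dominates (716 vs 590 kJ/mol).
For reference (kJ/mol): Ca 590, In 558, Pb 716.
The largest IE₁ among these belongs to Pb.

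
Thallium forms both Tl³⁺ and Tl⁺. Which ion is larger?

Both ions have Z = 81 protons, but Tl³⁺ has lost more electrons, so its remaining electrons feel a larger effective nuclear charge per electron and are pulled in more tightly.
Higher positive charge → smaller ion, so Tl⁺ > Tl³⁺.

Tl⁺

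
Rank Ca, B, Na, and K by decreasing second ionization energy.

The second ionization energy removes an electron from the +1 ion. For each element: Ca⁺ still has 1 valence electron; B⁺ still has 2 valence electrons; Na⁺ is the bare [Ne] core; K⁺ is the bare [Ar] core.
Pulling an electron out of a noble-gas core costs far more than removing a remaining valence electron, so K and Na sit at the high end of IE_2.
Valence configurations: Ca⁺ [Ar]4s¹, B⁺ [He]2s².
Approximate IE_2 values (kJ/mol): Ca 1145, B 2427, Na 4562, K 3052.
So the second ionization energies run Ca < B < K < Na.

Na > K > B > Ca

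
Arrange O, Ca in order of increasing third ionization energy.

Ca, O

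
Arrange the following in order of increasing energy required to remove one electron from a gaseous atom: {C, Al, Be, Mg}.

Al, Mg, Be, C

Be is in period 2, group 2; C is in period 2, group 14; Mg is in period 3, group 2; Al is in period 3, group 13.
Removing the outermost electron gets harder across a period and easier down a group.
Here both period and group differ, so the two effects have to be weighed against each other.
Mg > Al: this pair runs against the simple trend — see the exception note.
Be > Mg: Be sits above Mg in group 2, so the down-group effect alone puts Be higher.
C > Be: C lies to the right of Be in period 2, so the across-period effect alone puts C higher.
Note the exception: Mg has a higher first ionization energy than Al, contrary to the simple trend — Al's single 3p electron is easier to remove than one from Mg's filled 3s².
Tabulated first ionization energy (kJ/mol): Be 900, C 1086, Mg 738, Al 578.
So from lowest to highest: Al < Mg < Be < C.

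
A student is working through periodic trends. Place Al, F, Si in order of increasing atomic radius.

F is in period 2, group 17; Al is in period 3, group 13; Si is in period 3, group 14.
Moving right in a period, electrons are added to the same shell under a stronger nuclear pull, so atoms get smaller; moving down, a new shell is opened and atoms get larger.
Here both period and group differ, so the two effects have to be weighed against each other.
Si > F: both effects reinforce here, so Si is clearly the larger of the two.
Al > Si: both are in period 3; the period trend gives Al the larger value.
Tabulated atomic radius (pm): F 64, Al 126, Si 116.
So from smallest to largest: F < Si < Al.

F < Si < Al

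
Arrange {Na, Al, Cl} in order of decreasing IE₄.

Al, Na, Cl

The fourth ionization energy removes an electron from the +3 ion. For each element: Na³⁺ is already 2 electrons into the core; Al³⁺ is the bare [Ne] core; Cl³⁺ still has 4 valence electrons.
Pulling an electron out of a noble-gas core costs far more than removing a remaining valence electron, so Na and Al sit at the high end of IE_4.
The numbers (kJ/mol): Na 9543, Al 11577, Cl 5159.
Hence IE_4: Cl < Na < Al.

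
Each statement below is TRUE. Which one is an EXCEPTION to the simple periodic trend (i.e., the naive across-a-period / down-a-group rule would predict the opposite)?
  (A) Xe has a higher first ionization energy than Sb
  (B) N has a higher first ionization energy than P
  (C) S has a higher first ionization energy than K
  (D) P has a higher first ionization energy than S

(D)

The general trend: first ionization energy increases across a period and decreases down a group.
(A) Xe (period 5, group 18) vs Sb (period 5, group 15): the stated order agrees with the simple trend.
(B) N (period 2, group 15) vs P (period 3, group 15): the stated order agrees with the simple trend.
(C) S (period 3, group 16) vs K (period 4, group 1): the stated order agrees with the simple trend.
(D) P (period 3, group 15) vs S (period 3, group 16): the stated order contradicts the simple trend.
The exception is (D): S (3p⁴) ionizes more easily than half-filled P (3p³) because the paired 3p electron in S is pushed out by e⁻–e⁻ repulsion.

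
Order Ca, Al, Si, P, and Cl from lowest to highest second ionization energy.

IE_2 is the cost of taking one more electron from the +1 cation: Ca⁺ still has 1 valence electron; Al⁺ still has 2 valence electrons; Si⁺ still has 3 valence electrons; P⁺ still has 4 valence electrons; Cl⁺ still has 6 valence electrons.
All are still removing valence electrons, so compare the +1 ions as you would atoms: IE_2 generally rises across a period (higher Z_eff) and falls down a group (larger shell), subject to the usual subshell exceptions.
Valence configurations: Ca⁺ [Ar]4s¹, Al⁺ [Ne]3s², Si⁺ [Ne]3s²3p¹, P⁺ [Ne]3s²3p², Cl⁺ [Ne]3s²3p⁴.
Si⁺ loses a lone 3p electron whereas Al⁺ must break into a filled 3s² pair, so IE_2(Al) > IE_2(Si) even though Si has the higher nuclear charge.
Approximate IE_2 values (kJ/mol): Ca 1145, Al 1817, Si 1577, P 1907, Cl 2298.
Overall IE_2 order: Ca < Si < Al < P < Cl.

Ca, Si, Al, P, Cl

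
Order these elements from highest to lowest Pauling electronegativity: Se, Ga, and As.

Se > As > Ga

Ga is in period 4, group 13; As is in period 4, group 15; Se is in period 4, group 16.
Atoms toward the upper right of the periodic table pull bonding electrons most strongly.
All lie in period 4, so electronegativity increases left to right.
So from highest to lowest: Se > As > Ga.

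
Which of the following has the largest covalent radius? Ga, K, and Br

K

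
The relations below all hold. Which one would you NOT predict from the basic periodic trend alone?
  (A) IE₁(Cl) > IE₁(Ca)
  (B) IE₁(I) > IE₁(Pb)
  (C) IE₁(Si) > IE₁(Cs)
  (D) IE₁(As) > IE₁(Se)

The general trend: first ionization energy increases across a period and decreases down a group.
(A) Cl (period 3, group 17) vs Ca (period 4, group 2): the stated order agrees with the simple trend.
(B) I (period 5, group 17) vs Pb (period 6, group 14): the stated order agrees with the simple trend.
(C) Si (period 3, group 14) vs Cs (period 6, group 1): the stated order agrees with the simple trend.
(D) As (period 4, group 15) vs Se (period 4, group 16): the stated order contradicts the simple trend.
The exception is (D): Se (4p⁴) ionizes more easily than half-filled As (4p³).

(D)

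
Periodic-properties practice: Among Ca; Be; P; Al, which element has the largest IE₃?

After 2 electrons have been removed, what remains? Ca²⁺ is the bare [Ar] core; Be²⁺ is the bare [He] core; P²⁺ still has 3 valence electrons; Al²⁺ still has 1 valence electron.
Core electrons are held far more tightly than valence electrons, so Ca and Be top the IE_3 order.
Valence configurations: P²⁺ [Ne]3s²3p¹, Al²⁺ [Ne]3s¹.
Tabulated IE_3 (kJ/mol): Ca 4912, Be 14849, P 2914, Al 2745.
Hence IE_3: Al < P < Ca < Be.

Be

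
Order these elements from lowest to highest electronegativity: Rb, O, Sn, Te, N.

Rb < Sn < Te < N < O

N is in period 2, group 15; O is in period 2, group 16; Rb is in period 5, group 1; Sn is in period 5, group 14; Te is in period 5, group 16.
Electronegativity increases across a period and decreases down a group, tracking effective nuclear charge and atomic size.
Neither a single period nor a single group — weigh both effects.
Sn > Rb: both are in period 5; the period trend gives Sn the larger value.
Te > Sn: both are in period 5; the period trend gives Te the larger value.
N > Te: the two effects oppose for this pair; the down-group effect wins (3.04 vs 2.10).
O > N: both are in period 2; the period trend gives O the larger value.
Approximate values (Pauling): N 3.04, O 3.44, Rb 0.82, Sn 1.96, Te 2.10.
So from lowest to highest: Rb < Sn < Te < N < O.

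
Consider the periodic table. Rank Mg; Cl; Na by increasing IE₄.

Cl < Na < Mg

Consider each +3 ion: Mg³⁺ is already 1 electron into the core; Cl³⁺ still has 4 valence electrons; Na³⁺ is already 2 electrons into the core.
Pulling an electron out of a noble-gas core costs far more than removing a remaining valence electron, so Na and Mg sit at the high end of IE_4.
Approximate IE_4 values (kJ/mol): Mg 10543, Cl 5159, Na 9543.
Putting it together, IE_4: Cl < Na < Mg.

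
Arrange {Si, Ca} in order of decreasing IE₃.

After 2 electrons have been removed, what remains? Si²⁺ still has 2 valence electrons; Ca²⁺ is the bare [Ar] core.
Pulling an electron out of a noble-gas core costs far more than removing a remaining valence electron, so Ca sits at the high end of IE_3.
Approximate IE_3 values (kJ/mol): Si 3232, Ca 4912.
So the third ionization energies run Si < Ca.

Ca, Si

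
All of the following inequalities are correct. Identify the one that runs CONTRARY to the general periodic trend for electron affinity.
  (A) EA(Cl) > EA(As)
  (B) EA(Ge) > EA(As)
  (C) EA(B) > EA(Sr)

The general trend: electron affinity increases across a period and decreases down a group.
(A) Cl (period 3, group 17) vs As (period 4, group 15): the stated order agrees with the simple trend.
(B) Ge (period 4, group 14) vs As (period 4, group 15): the stated order contradicts the simple trend.
(C) B (period 2, group 13) vs Sr (period 5, group 2): the stated order agrees with the simple trend.
The exception is (B): adding an electron to As's half-filled 4p³ is unfavourable, so Ge (4p²) has the more exothermic EA.

(B)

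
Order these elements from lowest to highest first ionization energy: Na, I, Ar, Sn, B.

Na, Sn, B, I, Ar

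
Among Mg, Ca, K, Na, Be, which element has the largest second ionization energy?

After 1 electron has been removed, what remains? Mg⁺ still has 1 valence electron; Ca⁺ still has 1 valence electron; K⁺ is the bare [Ar] core; Na⁺ is the bare [Ne] core; Be⁺ still has 1 valence electron.
Pulling an electron out of a noble-gas core costs far more than removing a remaining valence electron, so K and Na sit at the high end of IE_2.
Valence configurations: Mg⁺ [Ne]3s¹, Ca⁺ [Ar]4s¹, Be⁺ [He]2s¹.
Approximate IE_2 values (kJ/mol): Mg 1451, Ca 1145, K 3052, Na 4562, Be 1757.
Hence IE_2: Ca < Mg < Be < K < Na.

Na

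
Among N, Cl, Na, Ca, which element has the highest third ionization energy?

Na

After 2 electrons have been removed, what remains? N²⁺ still has 3 valence electrons; Cl²⁺ still has 5 valence electrons; Na²⁺ is already 1 electron into the core; Ca²⁺ is the bare [Ar] core.
Breaking into a closed-shell core is much more expensive than removing a leftover valence electron — Ca and Na have the largest IE_3 here.
Valence configurations: N²⁺ [He]2s²2p¹, Cl²⁺ [Ne]3s²3p³.
Approximate IE_3 values (kJ/mol): N 4578, Cl 3822, Na 6910, Ca 4912.
Hence IE_3: Cl < N < Ca < Na.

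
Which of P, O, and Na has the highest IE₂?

Na

IE_2 is the cost of taking one more electron from the +1 cation: P⁺ still has 4 valence electrons; O⁺ still has 5 valence electrons; Na⁺ is the bare [Ne] core.
Pulling an electron out of a noble-gas core costs far more than removing a remaining valence electron, so Na sits at the high end of IE_2.
Valence configurations: P⁺ [Ne]3s²3p², O⁺ [He]2s²2p³.
Tabulated IE_2 (kJ/mol): P 1907, O 3388, Na 4562.
Overall IE_2 order: P < O < Na.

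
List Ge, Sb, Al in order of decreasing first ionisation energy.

Al is in period 3, group 13; Ge is in period 4, group 14; Sb is in period 5, group 15.
IE₁ increases left→right with effective nuclear charge and decreases top→bottom as the valence shell moves farther out.
These sit on a diagonal, where the across-period and down-group effects partly cancel.
Ge > Al: the two effects oppose for this pair; the across-period effect wins (762 vs 578 kJ/mol).
Sb > Ge: period and group pull opposite ways; the across-period shift dominates (831 vs 762 kJ/mol).
Tabulated first ionization energy (kJ/mol): Al 578, Ge 762, Sb 831.
So from highest to lowest: Sb > Ge > Al.

Sb, Ge, Al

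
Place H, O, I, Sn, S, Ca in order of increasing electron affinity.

Ca < H < Sn < O < S < I

H is in period 1, group 1; O is in period 2, group 16; S is in period 3, group 16; Ca is in period 4, group 2; Sn is in period 5, group 14; I is in period 5, group 17.
EA tends to increase across a period and decrease down a group, though the pattern is less regular than for IE or radius.
Neither a single period nor a single group — weigh both effects.
H > Ca: period and group pull opposite ways; the down-group shift dominates (73 vs 2 kJ/mol).
Sn > H: the two effects oppose for this pair; the across-period effect wins (107 vs 73 kJ/mol).
O > Sn: both effects reinforce here, so O is clearly the higher of the two.
S > O: this pair runs against the simple trend — see the exception note.
I > S: the two effects oppose for this pair; the across-period effect wins (295 vs 200 kJ/mol).
Note the exception: S has a higher electron affinity than O, contrary to the simple trend — the compact 2p subshell of O repels the added electron more than S's larger 3p does.
Tabulated electron affinity (kJ/mol): H 73, O 141, S 200, Ca 2, Sn 107, I 295.
So from lowest to highest: Ca < H < Sn < O < S < I.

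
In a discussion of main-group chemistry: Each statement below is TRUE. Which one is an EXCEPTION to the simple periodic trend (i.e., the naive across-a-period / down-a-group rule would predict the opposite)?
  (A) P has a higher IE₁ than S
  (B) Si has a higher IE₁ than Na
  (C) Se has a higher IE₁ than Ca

(A)

The general trend: IE₁ increases across a period and decreases down a group.
(A) P (period 3, group 15) vs S (period 3, group 16): the stated order contradicts the simple trend.
(B) Si (period 3, group 14) vs Na (period 3, group 1): the stated order agrees with the simple trend.
(C) Se (period 4, group 16) vs Ca (period 4, group 2): the stated order agrees with the simple trend.
The exception is (A): S (3p⁴) ionizes more easily than half-filled P (3p³) because the paired 3p electron in S is pushed out by e⁻–e⁻ repulsion.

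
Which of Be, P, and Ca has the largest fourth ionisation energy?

Consider each +3 ion: Be³⁺ is already 1 electron into the core; P³⁺ still has 2 valence electrons; Ca³⁺ is already 1 electron into the core.
Breaking into a closed-shell core is much more expensive than removing a leftover valence electron — Ca and Be have the largest IE_4 here.
Tabulated IE_4 (kJ/mol): Be 21007, P 4964, Ca 6491.
Overall IE_4 order: P < Ca < Be.

Be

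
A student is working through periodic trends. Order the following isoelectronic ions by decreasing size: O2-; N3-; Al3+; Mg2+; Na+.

All of these have 10 electrons, so size is governed by nuclear charge alone: the more protons, the stronger the pull on the same electron cloud, and the smaller the ion.
Nuclear charges: Al3+ (Z=13), Mg2+ (Z=12), Na+ (Z=11), O2- (Z=8), N3- (Z=7).
Largest to smallest: N3- > O2- > Na+ > Mg2+ > Al3+.

N3- > O2- > Na+ > Mg2+ > Al3+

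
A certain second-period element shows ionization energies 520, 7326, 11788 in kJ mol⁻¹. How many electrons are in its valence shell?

1

Look for the largest jump between consecutive ionization energies: IE2/IE1 ≈ 14.1, far larger than any earlier ratio.
That jump marks the point where a core electron is being removed. So the atom has 1 valence electron.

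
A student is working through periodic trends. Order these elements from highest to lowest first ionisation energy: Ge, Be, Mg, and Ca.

Be > Ge > Mg > Ca

Be is in period 2, group 2; Mg is in period 3, group 2; Ca is in period 4, group 2; Ge is in period 4, group 14.
First ionization energy rises across a period (greater Z_eff holds electrons more tightly) and falls down a group (valence electrons are farther from the nucleus).
Here both period and group differ, so the two effects have to be weighed against each other.
Mg > Ca: they share group 2; the group trend gives Mg the larger value.
Ge > Mg: period and group pull opposite ways; the across-period shift dominates (762 vs 738 kJ/mol).
Be > Ge: period and group pull opposite ways; the down-group shift dominates (900 vs 762 kJ/mol).
Tabulated first ionization energy (kJ/mol): Be 900, Mg 738, Ca 590, Ge 762.
So from highest to lowest: Be > Ge > Mg > Ca.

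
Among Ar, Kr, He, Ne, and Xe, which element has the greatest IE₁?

IE₁ increases left→right with effective nuclear charge and decreases top→bottom as the valence shell moves farther out.
All are in group 18, so first ionization energy increases up the group.
The greatest IE₁ among these belongs to He.

He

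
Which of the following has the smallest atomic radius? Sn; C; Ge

C

C is in period 2, group 14; Ge is in period 4, group 14; Sn is in period 5, group 14.
Radius decreases left→right (rising Z_eff, same n) and increases top→bottom (higher n).
All are in group 14, so atomic radius increases down the group.
The smallest atomic radius among these belongs to C.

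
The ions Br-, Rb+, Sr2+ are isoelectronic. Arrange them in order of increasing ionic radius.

Sr2+ < Rb+ < Br-

All of these have 36 electrons, so size is governed by nuclear charge alone: the more protons, the stronger the pull on the same electron cloud, and the smaller the ion.
Nuclear charges: Sr2+ (Z=38), Rb+ (Z=37), Br- (Z=35).
Smallest to largest: Sr2+ < Rb+ < Br-.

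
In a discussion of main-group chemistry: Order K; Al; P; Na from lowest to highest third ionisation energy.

Al, P, K, Na

The third ionization energy removes an electron from the +2 ion. For each element: K²⁺ is already 1 electron into the core; Al²⁺ still has 1 valence electron; P²⁺ still has 3 valence electrons; Na²⁺ is already 1 electron into the core.
Breaking into a closed-shell core is much more expensive than removing a leftover valence electron — K and Na have the largest IE_3 here.
Valence configurations: Al²⁺ [Ne]3s¹, P²⁺ [Ne]3s²3p¹.
The numbers (kJ/mol): K 4420, Al 2745, P 2914, Na 6910.
Putting it together, IE_3: Al < P < K < Na.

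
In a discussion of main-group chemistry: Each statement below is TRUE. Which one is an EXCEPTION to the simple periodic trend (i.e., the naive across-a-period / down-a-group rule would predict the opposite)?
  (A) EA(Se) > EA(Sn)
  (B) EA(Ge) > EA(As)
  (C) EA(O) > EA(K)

The general trend: electron affinity increases across a period and decreases down a group.
(A) Se (period 4, group 16) vs Sn (period 5, group 14): the stated order agrees with the simple trend.
(B) Ge (period 4, group 14) vs As (period 4, group 15): the stated order contradicts the simple trend.
(C) O (period 2, group 16) vs K (period 4, group 1): the stated order agrees with the simple trend.
The exception is (B): adding an electron to As's half-filled 4p³ is unfavourable, so Ge (4p²) has the more exothermic EA.

(B)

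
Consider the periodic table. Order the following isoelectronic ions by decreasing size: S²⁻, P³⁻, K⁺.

P³⁻, S²⁻, K⁺

All of these have 18 electrons, so size is governed by nuclear charge alone: the more protons, the stronger the pull on the same electron cloud, and the smaller the ion.
Nuclear charges: K⁺ (Z=19), S²⁻ (Z=16), P³⁻ (Z=15).
Largest to smallest: P³⁻ > S²⁻ > K⁺.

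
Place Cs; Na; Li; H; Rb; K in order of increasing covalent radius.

H is in period 1, group 1; Li is in period 2, group 1; Na is in period 3, group 1; K is in period 4, group 1; Rb is in period 5, group 1; Cs is in period 6, group 1.
Moving right in a period, electrons are added to the same shell under a stronger nuclear pull, so atoms get smaller; moving down, a new shell is opened and atoms get larger.
All are in group 1, so atomic radius increases down the group.
So from smallest to largest: H < Li < Na < K < Rb < Cs.

H, Li, Na, K, Rb, Cs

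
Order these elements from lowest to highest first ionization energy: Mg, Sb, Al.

Al < Mg < Sb

Mg is in period 3, group 2; Al is in period 3, group 13; Sb is in period 5, group 15.
Across a period the outer electron is held more tightly (higher IE₁); down a group it sits in a higher shell, more shielded, and comes off more easily.
These span different periods and groups, so the two trends combine.
Mg > Al: this pair runs against the simple trend — see the exception note.
Sb > Mg: period and group pull opposite ways; the across-period shift dominates (831 vs 738 kJ/mol).
Note the exception: Mg has a higher first ionization energy than Al, contrary to the simple trend — Al's single 3p electron is easier to remove than one from Mg's filled 3s².
Approximate values (kJ/mol): Mg 738, Al 578, Sb 831.
So from lowest to highest: Al < Mg < Sb.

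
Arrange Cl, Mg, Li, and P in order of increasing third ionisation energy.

P, Cl, Mg, Li

The third ionization energy removes an electron from the +2 ion. For each element: Cl²⁺ still has 5 valence electrons; Mg²⁺ is the bare [Ne] core; Li²⁺ is already 1 electron into the core; P²⁺ still has 3 valence electrons.
Breaking into a closed-shell core is much more expensive than removing a leftover valence electron — Mg and Li have the largest IE_3 here.
Valence configurations: Cl²⁺ [Ne]3s²3p³, P²⁺ [Ne]3s²3p¹.
The numbers (kJ/mol): Cl 3822, Mg 7733, Li 11815, P 2914.
Hence IE_3: P < Cl < Mg < Li.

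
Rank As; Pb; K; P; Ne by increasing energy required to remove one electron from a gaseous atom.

Removing the outermost electron gets harder across a period and easier down a group.
Here both period and group differ, so the two effects have to be weighed against each other.
Pb > K: period and group pull opposite ways; the across-period shift dominates (716 vs 419 kJ/mol).
As > Pb: relative to Pb, both the across-period and down-group shifts push As's first ionization energy up.
P > As: P sits above As in group 15, so the down-group effect alone puts P higher.
Ne > P: relative to P, both the across-period and down-group shifts push Ne's first ionization energy up.
For reference (kJ/mol): Ne 2081, P 1012, K 419, As 947, Pb 716.
So from lowest to highest: K < Pb < As < P < Ne.

K < Pb < As < P < Ne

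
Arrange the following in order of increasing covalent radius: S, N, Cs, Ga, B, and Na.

B is in period 2, group 13; N is in period 2, group 15; Na is in period 3, group 1; S is in period 3, group 16; Ga is in period 4, group 13; Cs is in period 6, group 1.
Across a period the added protons contract the valence shell; down a group each new principal shell makes the atom larger.
These span different periods and groups, so the two trends combine.
B > N: B lies to the left of N in period 2, so the across-period effect alone puts B larger.
S > B: period and group pull opposite ways; the down-group shift dominates (103 vs 85 pm).
Ga > S: relative to S, both the across-period and down-group shifts push Ga's atomic radius up.
Na > Ga: the two effects oppose for this pair; the across-period effect wins (155 vs 124 pm).
Cs > Na: Cs sits below Na in group 1, so the down-group effect alone puts Cs larger.
For reference (pm): B 85, N 71, Na 155, S 103, Ga 124, Cs 232.
So from smallest to largest: N < B < S < Ga < Na < Cs.

N < B < S < Ga < Na < Cs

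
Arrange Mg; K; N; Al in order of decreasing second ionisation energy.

Consider each +1 ion: Mg⁺ still has 1 valence electron; K⁺ is the bare [Ar] core; N⁺ still has 4 valence electrons; Al⁺ still has 2 valence electrons.
Pulling an electron out of a noble-gas core costs far more than removing a remaining valence electron, so K sits at the high end of IE_2.
Valence configurations: Mg⁺ [Ne]3s¹, N⁺ [He]2s²2p², Al⁺ [Ne]3s².
Tabulated IE_2 (kJ/mol): Mg 1451, K 3052, N 2856, Al 1817.
Putting it together, IE_2: Mg < Al < N < K.

K, N, Al, Mg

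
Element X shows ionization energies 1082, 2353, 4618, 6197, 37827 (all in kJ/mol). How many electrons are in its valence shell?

Look for the largest jump between consecutive ionization energies: IE5/IE4 ≈ 6.1, far larger than any earlier ratio.
That jump marks the point where a core electron is being removed. So the atom has 4 valence electrons.

4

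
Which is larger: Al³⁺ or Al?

Forming Al³⁺ removes 3 electrons from Al. Fewer electrons for the same nuclear charge means less shielding and a higher Z_eff on the remaining electrons, and for main-group metals the entire outer shell is lost.
A cation is smaller than its parent atom: Al³⁺ < Al.

Al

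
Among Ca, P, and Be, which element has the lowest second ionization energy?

Ca

IE_2 is the cost of taking one more electron from the +1 cation: Ca⁺ still has 1 valence electron; P⁺ still has 4 valence electrons; Be⁺ still has 1 valence electron.
All are still removing valence electrons, so compare the +1 ions as you would atoms: IE_2 generally rises across a period (higher Z_eff) and falls down a group (larger shell), subject to the usual subshell exceptions.
Valence configurations: Ca⁺ [Ar]4s¹, P⁺ [Ne]3s²3p², Be⁺ [He]2s¹.
The numbers (kJ/mol): Ca 1145, P 1907, Be 1757.
Hence IE_2: Ca < Be < P.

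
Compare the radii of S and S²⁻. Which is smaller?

S

Forming S²⁻ adds 2 electrons to S. More electron–electron repulsion in the same shell, with unchanged nuclear charge, lets the cloud expand.
An anion is larger than its parent atom: S²⁻ > S.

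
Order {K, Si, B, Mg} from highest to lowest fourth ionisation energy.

B, Mg, K, Si

The fourth ionization energy removes an electron from the +3 ion. For each element: K³⁺ is already 2 electrons into the core; Si³⁺ still has 1 valence electron; B³⁺ is the bare [He] core; Mg³⁺ is already 1 electron into the core.
Core electrons are held far more tightly than valence electrons, so K, Mg and B top the IE_4 order.
Tabulated IE_4 (kJ/mol): K 5877, Si 4356, B 25026, Mg 10543.
Overall IE_4 order: Si < K < Mg < B.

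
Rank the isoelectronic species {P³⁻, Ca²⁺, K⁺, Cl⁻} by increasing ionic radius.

Ca²⁺, K⁺, Cl⁻, P³⁻

All of these have 18 electrons, so size is governed by nuclear charge alone: the more protons, the stronger the pull on the same electron cloud, and the smaller the ion.
Nuclear charges: Ca²⁺ (Z=20), K⁺ (Z=19), Cl⁻ (Z=17), P³⁻ (Z=15).
Smallest to largest: Ca²⁺ < K⁺ < Cl⁻ < P³⁻.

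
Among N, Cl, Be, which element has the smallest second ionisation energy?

After 1 electron has been removed, what remains? N⁺ still has 4 valence electrons; Cl⁺ still has 6 valence electrons; Be⁺ still has 1 valence electron.
All are still removing valence electrons, so compare the +1 ions as you would atoms: IE_2 generally rises across a period (higher Z_eff) and falls down a group (larger shell), subject to the usual subshell exceptions.
Valence configurations: N⁺ [He]2s²2p², Cl⁺ [Ne]3s²3p⁴, Be⁺ [He]2s¹.
Approximate IE_2 values (kJ/mol): N 2856, Cl 2298, Be 1757.
So the second ionization energies run Be < Cl < N.

Be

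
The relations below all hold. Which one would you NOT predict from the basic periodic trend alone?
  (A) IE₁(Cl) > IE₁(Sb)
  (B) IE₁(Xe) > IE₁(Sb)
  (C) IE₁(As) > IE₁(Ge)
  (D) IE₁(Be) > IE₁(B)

The general trend: first ionization energy increases across a period and decreases down a group.
(A) Cl (period 3, group 17) vs Sb (period 5, group 15): the stated order agrees with the simple trend.
(B) Xe (period 5, group 18) vs Sb (period 5, group 15): the stated order agrees with the simple trend.
(C) As (period 4, group 15) vs Ge (period 4, group 14): the stated order agrees with the simple trend.
(D) Be (period 2, group 2) vs B (period 2, group 13): the stated order contradicts the simple trend.
The exception is (D): removing B's lone 2p electron is easier than breaking Be's filled 2s².

(D)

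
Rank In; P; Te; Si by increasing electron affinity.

Si is in period 3, group 14; P is in period 3, group 15; In is in period 5, group 13; Te is in period 5, group 16.
Electron affinity generally becomes more exothermic across a period toward the halogens and less exothermic down a group.
Here both period and group differ, so the two effects have to be weighed against each other.
P > In: both effects reinforce here, so P is clearly the higher of the two.
Si > P: this pair runs against the simple trend — see the exception note.
Te > Si: period and group pull opposite ways; the across-period shift dominates (190 vs 134 kJ/mol).
Note the exception: Si has a higher electron affinity than P, contrary to the simple trend — adding an electron to P's half-filled 3p³ is unfavourable, so Si (3p²) has the more exothermic EA.
For reference (kJ/mol): Si 134, P 72, In 29, Te 190.
So from lowest to highest: In < P < Si < Te.

In < P < Si < Te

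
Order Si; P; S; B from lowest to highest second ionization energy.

Si < P < S < B

After 1 electron has been removed, what remains? Si⁺ still has 3 valence electrons; P⁺ still has 4 valence electrons; S⁺ still has 5 valence electrons; B⁺ still has 2 valence electrons.
All are still removing valence electrons, so compare the +1 ions as you would atoms: IE_2 generally rises across a period (higher Z_eff) and falls down a group (larger shell), subject to the usual subshell exceptions.
Valence configurations: Si⁺ [Ne]3s²3p¹, P⁺ [Ne]3s²3p², S⁺ [Ne]3s²3p³, B⁺ [He]2s².
The numbers (kJ/mol): Si 1577, P 1907, S 2252, B 2427.
Putting it together, IE_2: Si < P < S < B.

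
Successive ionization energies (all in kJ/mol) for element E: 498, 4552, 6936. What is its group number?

Group 1

Look for the largest jump between consecutive ionization energies: IE2/IE1 ≈ 9.1, far larger than any earlier ratio.
That jump marks the point where a core electron is being removed. So the atom has 1 valence electron.
A main-group element with 1 valence electron is in group 1.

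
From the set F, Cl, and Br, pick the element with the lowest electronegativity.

F is in period 2, group 17; Cl is in period 3, group 17; Br is in period 4, group 17.
EN rises left→right (higher Z_eff, smaller atoms) and falls top→bottom (larger, more shielded atoms).
All are in group 17, so electronegativity increases up the group.
The lowest electronegativity among these belongs to Br.

Br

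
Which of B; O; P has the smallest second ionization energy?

P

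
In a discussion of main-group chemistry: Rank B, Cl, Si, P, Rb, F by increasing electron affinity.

EA tends to increase across a period and decrease down a group, though the pattern is less regular than for IE or radius.
Here both period and group differ, so the two effects have to be weighed against each other.
Rb > B: this pair runs against the simple trend — see the exception note.
P > Rb: both effects reinforce here, so P is clearly the higher of the two.
Si > P: this pair runs against the simple trend — see the exception note.
F > Si: both effects reinforce here, so F is clearly the higher of the two.
Cl > F: this pair runs against the simple trend — see the exception note.
Note the exception: Rb has a higher electron affinity than B, contrary to the simple trend — B's ns²np¹ configuration gives only a small electron affinity — the sparsely filled np subshell binds an added electron weakly.
Note the exception: Si has a higher electron affinity than P, contrary to the simple trend — adding an electron to P's half-filled 3p³ is unfavourable, so Si (3p²) has the more exothermic EA.
Note the exception: Cl has a higher electron affinity than F, contrary to the simple trend — F's small 2p subshell makes the incoming electron feel strong e⁻–e⁻ repulsion, so Cl actually releases more energy on gaining an electron.
Tabulated electron affinity (kJ/mol): B 27, F 328, Si 134, P 72, Cl 349, Rb 47.
So from lowest to highest: B < Rb < P < Si < F < Cl.

B < Rb < P < Si < F < Cl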